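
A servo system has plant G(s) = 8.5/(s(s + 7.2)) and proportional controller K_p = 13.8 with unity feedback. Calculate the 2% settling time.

From 1 + K_pG(s) = 0: s² + 7.2s + 117.3 = 0 ⇒ ω_n = 10.83, ζ = 0.3324.
2% settling time T_s ≈ 4/(ζω_n) = 4/3.6 = 1.11 s.

T_s ≈ 1.11 s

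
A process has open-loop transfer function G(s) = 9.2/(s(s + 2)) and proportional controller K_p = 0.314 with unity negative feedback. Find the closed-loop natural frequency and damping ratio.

ω_n = 1.7 rad/s, ζ = 0.588

The closed-loop denominator is s(s+2) + 0.314·9.2 = s² + 2s + 2.889.
So ω_n² = 2.889 ⇒ ω_n = 1.7 rad/s, and ζ = 2/(2ω_n) = 0.588.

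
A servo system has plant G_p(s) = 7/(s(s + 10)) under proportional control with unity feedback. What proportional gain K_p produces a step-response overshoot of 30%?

From %OS = 100·exp(−πζ/√(1−ζ²)) = 30%, ζ = −ln(0.3)/√(π²+ln²(0.3)) = 0.3579.
Characteristic equation s² + 10s + 7K_p = 0 gives ζ = 10/(2√(7K_p)).
Setting ζ = 0.3579: √(7K_p) = 10/(2·0.3579) = 13.97, so K_p = 195.2/7 = 27.9.

K_p = 27.9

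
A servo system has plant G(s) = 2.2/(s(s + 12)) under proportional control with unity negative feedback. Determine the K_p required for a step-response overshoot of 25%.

K_p = 100

From %OS = 100·exp(−πζ/√(1−ζ²)) = 25%, ζ = −ln(0.25)/√(π²+ln²(0.25)) = 0.4037.
Characteristic equation s² + 12s + 2.2K_p = 0 gives ζ = 12/(2√(2.2K_p)).
Setting ζ = 0.4037: √(2.2K_p) = 12/(2·0.4037) = 14.86, so K_p = 220.9/2.2 = 100.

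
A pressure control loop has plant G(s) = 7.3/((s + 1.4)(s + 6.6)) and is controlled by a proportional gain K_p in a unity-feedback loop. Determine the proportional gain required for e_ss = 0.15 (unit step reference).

K_p = 7.17

The loop is type 0, so e_ss(step) = 1/(1 + K_pos) with K_pos = K_p·G(0).
G(0) = 0.79. Require 1/(1 + K_p·0.79) = 0.15, so 1 + 0.79·K_p = 6.667.
K_p = (6.667 − 1)/0.79 = 7.17.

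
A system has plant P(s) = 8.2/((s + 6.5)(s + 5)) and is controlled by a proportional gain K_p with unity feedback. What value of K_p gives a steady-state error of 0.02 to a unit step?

Steady-state error for a unit step on this type-0 loop is 1/(1 + K_p·P(0)).
P(0) = 0.2523. Require 1/(1 + K_p·0.2523) = 0.02, so 1 + 0.2523·K_p = 50.
K_p = (50 − 1)/0.2523 = 194.

K_p = 194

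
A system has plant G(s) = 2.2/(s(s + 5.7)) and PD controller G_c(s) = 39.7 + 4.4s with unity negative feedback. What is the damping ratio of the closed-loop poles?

Forward path: (39.7 + 4.4s)·2.2/(s(s+5.7)). The closed-loop characteristic equation is s² + (5.7 + 2.2·4.4)s + 2.2·39.7 = 0.
That is s² + 15.38s + 87.34 = 0, so ω_n = 9.346 rad/s and ζ = 15.38/(2·9.346) = 0.8228.

ζ = 0.823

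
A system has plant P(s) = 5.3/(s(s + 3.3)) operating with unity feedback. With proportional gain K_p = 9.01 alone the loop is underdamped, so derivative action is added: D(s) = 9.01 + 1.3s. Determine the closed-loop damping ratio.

Forward path: (9.01 + 1.3s)·5.3/(s(s+3.3)). The closed-loop characteristic equation is s² + (3.3 + 5.3·1.3)s + 5.3·9.01 = 0.
That is s² + 10.19s + 47.75 = 0, so ω_n = 6.91 rad/s and ζ = 10.19/(2·6.91) = 0.7373.

ζ = 0.737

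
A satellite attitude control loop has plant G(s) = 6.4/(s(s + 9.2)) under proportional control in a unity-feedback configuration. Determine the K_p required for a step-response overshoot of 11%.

K_p = 10

From %OS = 100·exp(−πζ/√(1−ζ²)) = 11%, ζ = −ln(0.11)/√(π²+ln²(0.11)) = 0.5749.
Characteristic equation s² + 9.2s + 6.4K_p = 0 gives ζ = 9.2/(2√(6.4K_p)).
Setting ζ = 0.5749: √(6.4K_p) = 9.2/(2·0.5749) = 8.002, so K_p = 64.02/6.4 = 10.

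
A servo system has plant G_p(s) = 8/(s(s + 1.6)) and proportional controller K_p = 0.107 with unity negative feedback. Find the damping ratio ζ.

With unity feedback the closed-loop characteristic equation is s² + 1.6s + 0.107·8 = s² + 1.6s + 0.856 = 0.
Matching s² + 2ζω_n s + ω_n²: ω_n = √0.856 = 0.9252 rad/s and 2ζω_n = 1.6, so ζ = 1.6/(2·0.9252) = 0.865.

ζ = 0.865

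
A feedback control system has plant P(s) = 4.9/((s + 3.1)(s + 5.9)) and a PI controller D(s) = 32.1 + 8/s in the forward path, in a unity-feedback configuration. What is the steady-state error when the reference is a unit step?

0

The open loop D(s)P(s) has a pole at the origin (type 1), so the static position error constant is infinite and e_ss = 1/(1+∞) = 0.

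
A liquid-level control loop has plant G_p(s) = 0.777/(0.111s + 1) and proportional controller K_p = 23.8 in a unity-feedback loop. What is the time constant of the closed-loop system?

Closed loop: T(s) = K_p·G_p/(1+K_p·G_p) = 18.49/(0.111s + 1 + 18.49), with pole at s = −(1 + 18.49)/0.111 = −175.6.
Closed-loop time constant τ = 1/175.6 = 0.00569 s.

τ = 0.00569 s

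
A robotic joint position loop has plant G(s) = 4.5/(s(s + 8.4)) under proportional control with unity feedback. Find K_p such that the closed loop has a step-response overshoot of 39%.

K_p = 47.6

From %OS = 100·exp(−πζ/√(1−ζ²)) = 39%, ζ = −ln(0.39)/√(π²+ln²(0.39)) = 0.2871.
Characteristic equation s² + 8.4s + 4.5K_p = 0 gives ζ = 8.4/(2√(4.5K_p)).
Setting ζ = 0.2871: √(4.5K_p) = 8.4/(2·0.2871) = 14.63, so K_p = 214/4.5 = 47.6.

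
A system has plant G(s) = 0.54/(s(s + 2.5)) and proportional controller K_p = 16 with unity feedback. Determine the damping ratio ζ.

ζ = 0.425

With unity feedback the closed-loop characteristic equation is s² + 2.5s + 16·0.54 = s² + 2.5s + 8.64 = 0.
Matching s² + 2ζω_n s + ω_n²: ω_n = √8.64 = 2.939 rad/s and 2ζω_n = 2.5, so ζ = 2.5/(2·2.939) = 0.425.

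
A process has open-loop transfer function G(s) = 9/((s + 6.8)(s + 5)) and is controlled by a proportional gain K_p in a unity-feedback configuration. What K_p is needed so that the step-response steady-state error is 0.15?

K_p = 21.4

The loop is type 0, so e_ss(step) = 1/(1 + K_pos) with K_pos = K_p·G(0).
G(0) = 0.2647. Require 1/(1 + K_p·0.2647) = 0.15, so 1 + 0.2647·K_p = 6.667.
K_p = (6.667 − 1)/0.2647 = 21.4.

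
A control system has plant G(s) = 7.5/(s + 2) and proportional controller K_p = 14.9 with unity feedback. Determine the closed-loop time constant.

τ = 0.00879 s

Closed-loop transfer function: T(s) = K_p·G(s)/(1 + K_p·G(s)) = 111.8/(s + 2 + 111.8) = 111.8/(s + 113.8).
Time constant τ = 1/113.8 = 0.00879 s.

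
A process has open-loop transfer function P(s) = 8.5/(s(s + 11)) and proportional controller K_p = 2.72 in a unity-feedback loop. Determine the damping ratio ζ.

ζ = 1.14

With unity feedback the closed-loop characteristic equation is s² + 11s + 2.72·8.5 = s² + 11s + 23.12 = 0.
Matching s² + 2ζω_n s + ω_n²: ω_n = √23.12 = 4.808 rad/s and 2ζω_n = 11, so ζ = 11/(2·4.808) = 1.14.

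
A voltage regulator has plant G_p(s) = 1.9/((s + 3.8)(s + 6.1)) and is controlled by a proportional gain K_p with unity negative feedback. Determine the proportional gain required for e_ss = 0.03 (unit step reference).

Steady-state error for a unit step on this type-0 loop is 1/(1 + K_p·G_p(0)).
G_p(0) = 0.08197. Require 1/(1 + K_p·0.08197) = 0.03, so 1 + 0.08197·K_p = 33.33.
K_p = (33.33 − 1)/0.08197 = 394.

K_p = 394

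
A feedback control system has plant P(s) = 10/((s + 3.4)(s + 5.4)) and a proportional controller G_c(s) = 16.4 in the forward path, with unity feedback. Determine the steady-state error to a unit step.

The loop is type 0. Static position error constant K_pos = G_c(0)·P(0) = 16.4·0.5447 = 8.932.
Steady-state error to a unit step: e_ss = 1/(1+K_pos) = 1/9.932 = 0.101.

0.101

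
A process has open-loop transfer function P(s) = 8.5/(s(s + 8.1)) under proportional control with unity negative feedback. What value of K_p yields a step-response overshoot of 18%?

From %OS = 100·exp(−πζ/√(1−ζ²)) = 18%, ζ = −ln(0.18)/√(π²+ln²(0.18)) = 0.4791.
Characteristic equation s² + 8.1s + 8.5K_p = 0 gives ζ = 8.1/(2√(8.5K_p)).
Setting ζ = 0.4791: √(8.5K_p) = 8.1/(2·0.4791) = 8.453, so K_p = 71.46/8.5 = 8.41.

K_p = 8.41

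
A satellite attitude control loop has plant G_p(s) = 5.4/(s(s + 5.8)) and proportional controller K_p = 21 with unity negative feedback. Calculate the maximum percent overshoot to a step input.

The closed-loop denominator s² + 5.8s + 113.4 gives ω_n = √113.4 = 10.65 and ζ = 5.8/(2ω_n) = 0.2723.
%OS = 100·exp(−πζ/√(1−ζ²)) = 100·exp(−π·0.2723/√0.9258) = 41.1%.

41.1%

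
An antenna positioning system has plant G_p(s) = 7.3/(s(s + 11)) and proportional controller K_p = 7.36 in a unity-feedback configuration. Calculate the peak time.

T_p = 0.648 s

Closed-loop characteristic equation: s² + 11s + 53.73 = 0, so ω_n = 7.33 rad/s and ζ = 11/(2·7.33) = 0.7503.
Damped frequency ω_d = ω_n√(1−ζ²) = 4.845 rad/s, so peak time T_p = π/ω_d = 0.648 s.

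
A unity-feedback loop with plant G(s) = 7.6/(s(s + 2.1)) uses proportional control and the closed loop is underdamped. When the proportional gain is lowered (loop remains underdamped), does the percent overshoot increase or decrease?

decrease

ζ = 2.1/(2√(7.6K_p)) rises as K_p falls; higher damping means less overshoot.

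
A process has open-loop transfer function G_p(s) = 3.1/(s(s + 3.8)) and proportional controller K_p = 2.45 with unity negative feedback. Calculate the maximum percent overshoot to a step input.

5.03%

From 1 + K_pG_p(s) = 0: s² + 3.8s + 7.595 = 0 ⇒ ω_n = 2.756, ζ = 0.6894.
%OS = 100·exp(−πζ/√(1−ζ²)) = 100·exp(−π·0.6894/√0.5247) = 5.03%.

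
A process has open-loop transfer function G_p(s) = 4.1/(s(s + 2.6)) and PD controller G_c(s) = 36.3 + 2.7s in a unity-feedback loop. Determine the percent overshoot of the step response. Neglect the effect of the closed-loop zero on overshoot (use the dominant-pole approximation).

Forward path: (36.3 + 2.7s)·4.1/(s(s+2.6)). The closed-loop characteristic equation is s² + (2.6 + 4.1·2.7)s + 4.1·36.3 = 0.
That is s² + 13.67s + 148.8 = 0, so ω_n = 12.2 rad/s and ζ = 13.67/(2·12.2) = 0.5603.
%OS = 100·exp(−πζ/√(1−ζ²)) = 11.9%.

11.9%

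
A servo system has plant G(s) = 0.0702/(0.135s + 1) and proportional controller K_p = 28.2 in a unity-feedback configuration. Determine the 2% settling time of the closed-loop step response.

T_s ≈ 0.181 s

Closed loop: T(s) = K_p·G/(1+K_p·G) = 1.98/(0.135s + 1 + 1.98), with pole at s = −(1 + 1.98)/0.135 = −22.07.
τ = 1/22.07 = 0.04531 s, so 2% settling time ≈ 4τ = 0.181 s.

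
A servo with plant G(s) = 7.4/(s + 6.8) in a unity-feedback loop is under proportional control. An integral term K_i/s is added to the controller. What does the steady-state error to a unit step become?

0

The integrator makes K_pos = lim_{s→0} C(s)G(s) infinite, so e_ss = 1/(1+K_pos) = 0.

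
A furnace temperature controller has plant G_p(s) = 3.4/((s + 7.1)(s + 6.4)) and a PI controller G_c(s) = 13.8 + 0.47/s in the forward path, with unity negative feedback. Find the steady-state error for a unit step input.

The open loop G_c(s)G_p(s) has a pole at the origin (type 1), so the static position error constant is infinite and e_ss = 1/(1+∞) = 0.

0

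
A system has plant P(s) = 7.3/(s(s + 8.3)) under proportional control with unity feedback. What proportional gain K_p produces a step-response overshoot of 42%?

K_p = 33.3

From %OS = 100·exp(−πζ/√(1−ζ²)) = 42%, ζ = −ln(0.42)/√(π²+ln²(0.42)) = 0.2662.
Characteristic equation s² + 8.3s + 7.3K_p = 0 gives ζ = 8.3/(2√(7.3K_p)).
Setting ζ = 0.2662: √(7.3K_p) = 8.3/(2·0.2662) = 15.59, so K_p = 243.1/7.3 = 33.3.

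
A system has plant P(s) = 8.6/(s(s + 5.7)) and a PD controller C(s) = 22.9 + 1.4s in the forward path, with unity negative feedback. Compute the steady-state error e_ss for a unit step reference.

The open loop C(s)P(s) has a pole at the origin (type 1), so the static position error constant is infinite and e_ss = 1/(1+∞) = 0.

0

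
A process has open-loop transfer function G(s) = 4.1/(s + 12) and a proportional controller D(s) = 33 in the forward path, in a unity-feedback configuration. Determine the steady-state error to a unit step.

0.0815

The loop is type 0. Static position error constant K_pos = D(0)·G(0) = 33·0.3417 = 11.27.
Steady-state error to a unit step: e_ss = 1/(1+K_pos) = 1/12.27 = 0.0815.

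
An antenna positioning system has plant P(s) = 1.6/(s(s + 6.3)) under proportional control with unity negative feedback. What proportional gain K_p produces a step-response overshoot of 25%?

K_p = 38.1

From %OS = 100·exp(−πζ/√(1−ζ²)) = 25%, ζ = −ln(0.25)/√(π²+ln²(0.25)) = 0.4037.
Characteristic equation s² + 6.3s + 1.6K_p = 0 gives ζ = 6.3/(2√(1.6K_p)).
Setting ζ = 0.4037: √(1.6K_p) = 6.3/(2·0.4037) = 7.803, so K_p = 60.88/1.6 = 38.1.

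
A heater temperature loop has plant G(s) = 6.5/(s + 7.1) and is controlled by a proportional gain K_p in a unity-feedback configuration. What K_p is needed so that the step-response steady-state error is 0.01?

For a type-0 loop with proportional control, e_ss = 1/(1 + K_p·G(0)).
G(0) = 0.9155. Require 1/(1 + K_p·0.9155) = 0.01, so 1 + 0.9155·K_p = 100.
K_p = (100 − 1)/0.9155 = 108.

K_p = 108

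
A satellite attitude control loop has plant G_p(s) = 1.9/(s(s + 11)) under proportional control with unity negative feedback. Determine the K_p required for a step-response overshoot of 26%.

From %OS = 100·exp(−πζ/√(1−ζ²)) = 26%, ζ = −ln(0.26)/√(π²+ln²(0.26)) = 0.3941.
Characteristic equation s² + 11s + 1.9K_p = 0 gives ζ = 11/(2√(1.9K_p)).
Setting ζ = 0.3941: √(1.9K_p) = 11/(2·0.3941) = 13.96, so K_p = 194.8/1.9 = 103.

K_p = 103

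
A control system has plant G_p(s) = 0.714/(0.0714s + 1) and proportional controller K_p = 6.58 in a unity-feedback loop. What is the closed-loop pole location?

s = -79.81

Closed loop: T(s) = K_p·G_p/(1+K_p·G_p) = 4.698/(0.0714s + 1 + 4.698), with pole at s = −(1 + 4.698)/0.0714 = −79.81.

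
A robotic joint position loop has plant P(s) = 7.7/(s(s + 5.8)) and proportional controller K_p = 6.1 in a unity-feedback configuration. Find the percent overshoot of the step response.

23.1%

From 1 + K_pP(s) = 0: s² + 5.8s + 46.97 = 0 ⇒ ω_n = 6.853, ζ = 0.4231.
%OS = 100·exp(−πζ/√(1−ζ²)) = 100·exp(−π·0.4231/√0.8209) = 23.1%.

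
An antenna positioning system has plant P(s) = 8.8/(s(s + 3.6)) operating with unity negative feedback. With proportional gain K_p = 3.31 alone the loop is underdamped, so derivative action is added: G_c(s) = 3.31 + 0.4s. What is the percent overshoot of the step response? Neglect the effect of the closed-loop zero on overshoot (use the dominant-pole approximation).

Forward path: (3.31 + 0.4s)·8.8/(s(s+3.6)). The closed-loop characteristic equation is s² + (3.6 + 8.8·0.4)s + 8.8·3.31 = 0.
That is s² + 7.12s + 29.13 = 0, so ω_n = 5.397 rad/s and ζ = 7.12/(2·5.397) = 0.6596.
%OS = 100·exp(−πζ/√(1−ζ²)) = 6.35%.

6.35%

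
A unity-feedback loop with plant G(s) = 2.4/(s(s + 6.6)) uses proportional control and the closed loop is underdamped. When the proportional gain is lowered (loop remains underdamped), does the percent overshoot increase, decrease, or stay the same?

decrease

ζ = 6.6/(2√(2.4K_p)) rises as K_p falls; higher damping means less overshoot.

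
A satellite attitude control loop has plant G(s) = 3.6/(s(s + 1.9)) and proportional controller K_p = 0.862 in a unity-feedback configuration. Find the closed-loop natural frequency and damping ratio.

ω_n = 1.76 rad/s, ζ = 0.539

With unity feedback the closed-loop characteristic equation is s² + 1.9s + 0.862·3.6 = s² + 1.9s + 3.103 = 0.
Matching s² + 2ζω_n s + ω_n²: ω_n = √3.103 = 1.762 rad/s and 2ζω_n = 1.9, so ζ = 1.9/(2·1.762) = 0.539.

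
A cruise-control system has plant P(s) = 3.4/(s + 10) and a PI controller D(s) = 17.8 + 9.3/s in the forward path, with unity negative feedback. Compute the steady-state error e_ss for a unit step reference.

0

The open loop D(s)P(s) has a pole at the origin (type 1), so the static position error constant is infinite and e_ss = 1/(1+∞) = 0.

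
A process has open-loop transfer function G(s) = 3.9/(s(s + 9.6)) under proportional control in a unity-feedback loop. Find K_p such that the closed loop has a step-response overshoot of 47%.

From %OS = 100·exp(−πζ/√(1−ζ²)) = 47%, ζ = −ln(0.47)/√(π²+ln²(0.47)) = 0.2337.
Characteristic equation s² + 9.6s + 3.9K_p = 0 gives ζ = 9.6/(2√(3.9K_p)).
Setting ζ = 0.2337: √(3.9K_p) = 9.6/(2·0.2337) = 20.54, so K_p = 421.9/3.9 = 108.

K_p = 108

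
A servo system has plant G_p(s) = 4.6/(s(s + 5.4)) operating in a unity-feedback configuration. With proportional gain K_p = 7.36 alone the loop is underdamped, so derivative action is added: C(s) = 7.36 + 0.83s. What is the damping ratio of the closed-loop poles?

ζ = 0.792

Forward path: (7.36 + 0.83s)·4.6/(s(s+5.4)). The closed-loop characteristic equation is s² + (5.4 + 4.6·0.83)s + 4.6·7.36 = 0.
That is s² + 9.218s + 33.86 = 0, so ω_n = 5.819 rad/s and ζ = 9.218/(2·5.819) = 0.7921.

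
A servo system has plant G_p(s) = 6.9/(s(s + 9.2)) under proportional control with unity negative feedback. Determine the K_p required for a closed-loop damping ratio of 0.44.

Closed-loop characteristic equation: s² + 9.2s + K_p·6.9 = 0.
So ω_n = √(6.9K_p) and 2ζω_n = 9.2, giving ζ = 9.2/(2√(6.9K_p)).
Setting ζ = 0.44: √(6.9K_p) = 9.2/(2·0.44) = 10.45, so K_p = 109.3/6.9 = 15.8.

K_p = 15.8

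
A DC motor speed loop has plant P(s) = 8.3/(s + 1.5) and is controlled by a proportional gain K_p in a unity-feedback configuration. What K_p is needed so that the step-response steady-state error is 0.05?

K_p = 3.43

For a type-0 loop with proportional control, e_ss = 1/(1 + K_p·P(0)).
P(0) = 5.533. Require 1/(1 + K_p·5.533) = 0.05, so 1 + 5.533·K_p = 20.
K_p = (20 − 1)/5.533 = 3.43.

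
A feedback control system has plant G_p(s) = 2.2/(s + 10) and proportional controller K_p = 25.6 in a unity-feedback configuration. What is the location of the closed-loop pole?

s = -66.32

Closed-loop transfer function: T(s) = K_p·G_p(s)/(1 + K_p·G_p(s)) = 56.32/(s + 10 + 56.32) = 56.32/(s + 66.32).
The closed-loop pole is at s = −66.32.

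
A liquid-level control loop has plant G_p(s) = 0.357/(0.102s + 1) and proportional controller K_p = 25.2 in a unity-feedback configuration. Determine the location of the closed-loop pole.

Closed loop: T(s) = K_p·G_p/(1+K_p·G_p) = 8.996/(0.102s + 1 + 8.996), with pole at s = −(1 + 8.996)/0.102 = −98.

s = -98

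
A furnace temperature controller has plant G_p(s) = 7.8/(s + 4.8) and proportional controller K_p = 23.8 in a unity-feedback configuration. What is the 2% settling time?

T_s ≈ 0.021 s

Closed-loop transfer function: T(s) = K_p·G_p(s)/(1 + K_p·G_p(s)) = 185.6/(s + 4.8 + 185.6) = 185.6/(s + 190.4).
Time constant τ = 1/190.4 = 0.005251 s, so the 2% settling time is about 4τ = 0.021 s.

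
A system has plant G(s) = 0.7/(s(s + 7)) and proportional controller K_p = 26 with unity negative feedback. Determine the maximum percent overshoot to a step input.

1.1%

Closed-loop characteristic equation: s² + 7s + 18.2 = 0, so ω_n = 4.266 rad/s and ζ = 7/(2·4.266) = 0.8204.
%OS = 100·exp(−πζ/√(1−ζ²)) = 100·exp(−π·0.8204/√0.3269) = 1.1%.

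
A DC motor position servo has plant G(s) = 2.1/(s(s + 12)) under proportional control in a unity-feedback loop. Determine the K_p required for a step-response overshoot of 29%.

K_p = 128

From %OS = 100·exp(−πζ/√(1−ζ²)) = 29%, ζ = −ln(0.29)/√(π²+ln²(0.29)) = 0.3666.
Characteristic equation s² + 12s + 2.1K_p = 0 gives ζ = 12/(2√(2.1K_p)).
Setting ζ = 0.3666: √(2.1K_p) = 12/(2·0.3666) = 16.37, so K_p = 267.9/2.1 = 128.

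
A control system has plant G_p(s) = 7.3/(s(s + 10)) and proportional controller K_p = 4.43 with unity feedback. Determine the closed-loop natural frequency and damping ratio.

ω_n = 5.69 rad/s, ζ = 0.879

With unity feedback the closed-loop characteristic equation is s² + 10s + 4.43·7.3 = s² + 10s + 32.34 = 0.
So ω_n² = 32.34 ⇒ ω_n = 5.687 rad/s, and ζ = 10/(2ω_n) = 0.879.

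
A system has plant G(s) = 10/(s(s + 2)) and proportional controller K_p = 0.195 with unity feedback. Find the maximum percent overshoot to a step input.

Closed-loop characteristic equation: s² + 2s + 1.95 = 0, so ω_n = 1.396 rad/s and ζ = 2/(2·1.396) = 0.7161.
%OS = 100·exp(−πζ/√(1−ζ²)) = 100·exp(−π·0.7161/√0.4872) = 3.98%.

3.98%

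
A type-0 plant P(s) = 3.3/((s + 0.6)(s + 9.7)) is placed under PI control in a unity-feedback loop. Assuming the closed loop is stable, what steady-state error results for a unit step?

0

The PI controller's integrator makes the forward path type 1, so e_ss to a step is zero.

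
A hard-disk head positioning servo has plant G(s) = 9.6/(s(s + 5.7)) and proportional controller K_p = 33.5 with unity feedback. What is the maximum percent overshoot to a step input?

60.3%

Closed-loop characteristic equation: s² + 5.7s + 321.6 = 0, so ω_n = 17.93 rad/s and ζ = 5.7/(2·17.93) = 0.1589.
%OS = 100·exp(−πζ/√(1−ζ²)) = 100·exp(−π·0.1589/√0.9747) = 60.3%.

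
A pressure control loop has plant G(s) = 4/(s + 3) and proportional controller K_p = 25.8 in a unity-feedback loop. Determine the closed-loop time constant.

Closed-loop transfer function: T(s) = K_p·G(s)/(1 + K_p·G(s)) = 103.2/(s + 3 + 103.2) = 103.2/(s + 106.2).
Time constant τ = 1/106.2 = 0.00942 s.

τ = 0.00942 s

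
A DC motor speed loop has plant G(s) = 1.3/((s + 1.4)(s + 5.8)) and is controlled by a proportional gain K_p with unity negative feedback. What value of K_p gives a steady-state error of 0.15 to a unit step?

For a type-0 loop with proportional control, e_ss = 1/(1 + K_p·G(0)).
G(0) = 0.1601. Require 1/(1 + K_p·0.1601) = 0.15, so 1 + 0.1601·K_p = 6.667.
K_p = (6.667 − 1)/0.1601 = 35.4.

K_p = 35.4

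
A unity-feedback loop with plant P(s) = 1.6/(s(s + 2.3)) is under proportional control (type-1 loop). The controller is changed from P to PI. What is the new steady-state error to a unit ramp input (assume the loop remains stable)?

0

The integrator raises the loop to type 2, so K_v → ∞ and e_ss to a ramp is zero.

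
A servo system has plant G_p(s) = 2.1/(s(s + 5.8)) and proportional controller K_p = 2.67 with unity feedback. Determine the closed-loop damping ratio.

ζ = 1.22

1 + K_p·G_p(s) = 0 gives s² + 5.8s + 5.607 = 0.
So ω_n² = 5.607 ⇒ ω_n = 2.368 rad/s, and ζ = 5.8/(2ω_n) = 1.22.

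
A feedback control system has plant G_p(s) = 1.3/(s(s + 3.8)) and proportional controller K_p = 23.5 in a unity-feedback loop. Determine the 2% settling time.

T_s ≈ 2.11 s

From 1 + K_pG_p(s) = 0: s² + 3.8s + 30.55 = 0 ⇒ ω_n = 5.527, ζ = 0.3438.
2% settling time T_s ≈ 4/(ζω_n) = 4/1.9 = 2.11 s.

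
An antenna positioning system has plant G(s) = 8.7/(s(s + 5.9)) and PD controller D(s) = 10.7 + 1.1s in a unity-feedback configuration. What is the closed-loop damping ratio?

ζ = 0.802

Forward path: (10.7 + 1.1s)·8.7/(s(s+5.9)). The closed-loop characteristic equation is s² + (5.9 + 8.7·1.1)s + 8.7·10.7 = 0.
That is s² + 15.47s + 93.09 = 0, so ω_n = 9.648 rad/s and ζ = 15.47/(2·9.648) = 0.8017.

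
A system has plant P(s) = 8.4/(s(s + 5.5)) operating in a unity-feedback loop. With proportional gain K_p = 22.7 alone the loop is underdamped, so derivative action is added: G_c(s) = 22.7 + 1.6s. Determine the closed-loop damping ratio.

ζ = 0.686

Forward path: (22.7 + 1.6s)·8.4/(s(s+5.5)). The closed-loop characteristic equation is s² + (5.5 + 8.4·1.6)s + 8.4·22.7 = 0.
That is s² + 18.94s + 190.7 = 0, so ω_n = 13.81 rad/s and ζ = 18.94/(2·13.81) = 0.6858.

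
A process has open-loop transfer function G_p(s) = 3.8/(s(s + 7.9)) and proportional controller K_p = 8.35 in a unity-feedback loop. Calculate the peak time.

T_p = 0.782 s

Closed-loop characteristic equation: s² + 7.9s + 31.73 = 0, so ω_n = 5.633 rad/s and ζ = 7.9/(2·5.633) = 0.7012.
Damped frequency ω_d = ω_n√(1−ζ²) = 4.016 rad/s, so peak time T_p = π/ω_d = 0.782 s.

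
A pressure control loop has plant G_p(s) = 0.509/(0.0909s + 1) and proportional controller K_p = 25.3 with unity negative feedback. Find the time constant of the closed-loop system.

τ = 0.00655 s

Closed loop: T(s) = K_p·G_p/(1+K_p·G_p) = 12.88/(0.0909s + 1 + 12.88), with pole at s = −(1 + 12.88)/0.0909 = −152.7.
Closed-loop time constant τ = 1/152.7 = 0.00655 s.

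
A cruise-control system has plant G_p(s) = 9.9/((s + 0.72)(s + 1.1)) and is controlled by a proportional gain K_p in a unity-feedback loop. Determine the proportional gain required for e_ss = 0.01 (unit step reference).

For a type-0 loop with proportional control, e_ss = 1/(1 + K_p·G_p(0)).
G_p(0) = 12.5. Require 1/(1 + K_p·12.5) = 0.01, so 1 + 12.5·K_p = 100.
K_p = (100 − 1)/12.5 = 7.92.

K_p = 7.92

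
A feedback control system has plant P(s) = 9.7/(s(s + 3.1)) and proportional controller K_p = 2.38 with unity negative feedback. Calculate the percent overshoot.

34.3%

Closed-loop characteristic equation: s² + 3.1s + 23.09 = 0, so ω_n = 4.805 rad/s and ζ = 3.1/(2·4.805) = 0.3226.
%OS = 100·exp(−πζ/√(1−ζ²)) = 100·exp(−π·0.3226/√0.8959) = 34.3%.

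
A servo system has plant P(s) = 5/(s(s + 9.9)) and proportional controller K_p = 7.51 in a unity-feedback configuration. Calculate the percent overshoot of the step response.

From 1 + K_pP(s) = 0: s² + 9.9s + 37.55 = 0 ⇒ ω_n = 6.128, ζ = 0.8078.
%OS = 100·exp(−πζ/√(1−ζ²)) = 100·exp(−π·0.8078/√0.3475) = 1.35%.

1.35%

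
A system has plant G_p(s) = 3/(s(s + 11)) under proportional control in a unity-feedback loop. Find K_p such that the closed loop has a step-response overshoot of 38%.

K_p = 116

From %OS = 100·exp(−πζ/√(1−ζ²)) = 38%, ζ = −ln(0.38)/√(π²+ln²(0.38)) = 0.2943.
Characteristic equation s² + 11s + 3K_p = 0 gives ζ = 11/(2√(3K_p)).
Setting ζ = 0.2943: √(3K_p) = 11/(2·0.2943) = 18.69, so K_p = 349.1/3 = 116.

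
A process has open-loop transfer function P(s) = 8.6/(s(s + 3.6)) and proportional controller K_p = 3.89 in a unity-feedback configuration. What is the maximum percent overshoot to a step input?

Closed-loop characteristic equation: s² + 3.6s + 33.45 = 0, so ω_n = 5.784 rad/s and ζ = 3.6/(2·5.784) = 0.3112.
%OS = 100·exp(−πζ/√(1−ζ²)) = 100·exp(−π·0.3112/√0.9032) = 35.7%.

35.7%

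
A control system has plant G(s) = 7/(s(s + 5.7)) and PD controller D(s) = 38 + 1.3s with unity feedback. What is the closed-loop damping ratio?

Forward path: (38 + 1.3s)·7/(s(s+5.7)). The closed-loop characteristic equation is s² + (5.7 + 7·1.3)s + 7·38 = 0.
That is s² + 14.8s + 266 = 0, so ω_n = 16.31 rad/s and ζ = 14.8/(2·16.31) = 0.4537.

ζ = 0.454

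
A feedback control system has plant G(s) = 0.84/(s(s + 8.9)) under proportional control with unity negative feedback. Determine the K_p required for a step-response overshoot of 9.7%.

K_p = 66.3

From %OS = 100·exp(−πζ/√(1−ζ²)) = 9.7%, ζ = −ln(0.097)/√(π²+ln²(0.097)) = 0.5962.
Characteristic equation s² + 8.9s + 0.84K_p = 0 gives ζ = 8.9/(2√(0.84K_p)).
Setting ζ = 0.5962: √(0.84K_p) = 8.9/(2·0.5962) = 7.464, so K_p = 55.71/0.84 = 66.3.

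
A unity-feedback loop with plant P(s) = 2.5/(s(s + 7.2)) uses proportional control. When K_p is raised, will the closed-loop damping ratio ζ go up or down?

ζ = 7.2/(2√(2.5K_p)); increasing K_p raises the denominator, so ζ falls.

decrease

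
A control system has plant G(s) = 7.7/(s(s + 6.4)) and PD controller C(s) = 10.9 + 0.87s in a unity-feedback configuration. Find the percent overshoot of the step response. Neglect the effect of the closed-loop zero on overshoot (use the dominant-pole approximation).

4.03%

Forward path: (10.9 + 0.87s)·7.7/(s(s+6.4)). The closed-loop characteristic equation is s² + (6.4 + 7.7·0.87)s + 7.7·10.9 = 0.
That is s² + 13.1s + 83.93 = 0, so ω_n = 9.161 rad/s and ζ = 13.1/(2·9.161) = 0.7149.
%OS = 100·exp(−πζ/√(1−ζ²)) = 4.03%.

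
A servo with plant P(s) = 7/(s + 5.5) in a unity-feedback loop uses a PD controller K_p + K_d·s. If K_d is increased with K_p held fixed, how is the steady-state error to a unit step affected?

unchanged

K_d affects only the transient (the s-coefficient); the DC loop gain, and hence e_ss, depends only on K_p.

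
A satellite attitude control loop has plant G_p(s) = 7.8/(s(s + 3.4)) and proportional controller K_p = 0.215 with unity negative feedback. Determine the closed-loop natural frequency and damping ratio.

With unity feedback the closed-loop characteristic equation is s² + 3.4s + 0.215·7.8 = s² + 3.4s + 1.677 = 0.
So ω_n² = 1.677 ⇒ ω_n = 1.295 rad/s, and ζ = 3.4/(2ω_n) = 1.31.

ω_n = 1.29 rad/s, ζ = 1.31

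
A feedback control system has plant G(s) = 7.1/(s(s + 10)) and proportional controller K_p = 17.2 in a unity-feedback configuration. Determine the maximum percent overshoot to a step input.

The closed-loop denominator s² + 10s + 122.1 gives ω_n = √122.1 = 11.05 and ζ = 10/(2ω_n) = 0.4525.
%OS = 100·exp(−πζ/√(1−ζ²)) = 100·exp(−π·0.4525/√0.7953) = 20.3%.

20.3%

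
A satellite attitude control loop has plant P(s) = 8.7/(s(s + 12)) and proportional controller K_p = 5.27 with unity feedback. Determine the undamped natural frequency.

1 + K_p·P(s) = 0 gives s² + 12s + 45.85 = 0.
So ω_n² = 45.85 ⇒ ω_n = 6.771 rad/s, and ζ = 12/(2ω_n) = 0.886.

ω_n = 6.77 rad/s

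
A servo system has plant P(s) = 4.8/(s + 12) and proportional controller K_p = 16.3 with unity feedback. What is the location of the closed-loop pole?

Closed-loop transfer function: T(s) = K_p·P(s)/(1 + K_p·P(s)) = 78.24/(s + 12 + 78.24) = 78.24/(s + 90.24).
The closed-loop pole is at s = −90.24.

s = -90.24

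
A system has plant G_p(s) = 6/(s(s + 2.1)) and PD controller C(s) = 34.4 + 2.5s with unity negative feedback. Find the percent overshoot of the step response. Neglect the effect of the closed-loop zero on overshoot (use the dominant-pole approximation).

Forward path: (34.4 + 2.5s)·6/(s(s+2.1)). The closed-loop characteristic equation is s² + (2.1 + 6·2.5)s + 6·34.4 = 0.
That is s² + 17.1s + 206.4 = 0, so ω_n = 14.37 rad/s and ζ = 17.1/(2·14.37) = 0.5951.
%OS = 100·exp(−πζ/√(1−ζ²)) = 9.76%.

9.76%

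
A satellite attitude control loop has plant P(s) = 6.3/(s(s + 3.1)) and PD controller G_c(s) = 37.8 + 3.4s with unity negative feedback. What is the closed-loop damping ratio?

Forward path: (37.8 + 3.4s)·6.3/(s(s+3.1)). The closed-loop characteristic equation is s² + (3.1 + 6.3·3.4)s + 6.3·37.8 = 0.
That is s² + 24.52s + 238.1 = 0, so ω_n = 15.43 rad/s and ζ = 24.52/(2·15.43) = 0.7945.

ζ = 0.794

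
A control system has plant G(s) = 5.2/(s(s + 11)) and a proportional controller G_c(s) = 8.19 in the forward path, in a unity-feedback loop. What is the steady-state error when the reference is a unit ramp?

The loop has one pole at the origin (type 1). Velocity error constant K_v = lim_{s→0} s·G_c(s)G(s) = 8.19·5.2/11 = 3.872.
Steady-state error to a unit ramp: e_ss = 1/K_v = 0.258.

0.258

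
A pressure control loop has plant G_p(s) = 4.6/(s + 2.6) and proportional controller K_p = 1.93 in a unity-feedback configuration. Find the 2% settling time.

T_s ≈ 0.348 s

Closed-loop transfer function: T(s) = K_p·G_p(s)/(1 + K_p·G_p(s)) = 8.878/(s + 2.6 + 8.878) = 8.878/(s + 11.48).
Time constant τ = 1/11.48 = 0.08712 s, so the 2% settling time is about 4τ = 0.348 s.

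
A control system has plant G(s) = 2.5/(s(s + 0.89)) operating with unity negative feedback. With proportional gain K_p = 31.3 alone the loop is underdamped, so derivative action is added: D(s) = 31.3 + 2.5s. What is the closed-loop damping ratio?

Forward path: (31.3 + 2.5s)·2.5/(s(s+0.89)). The closed-loop characteristic equation is s² + (0.89 + 2.5·2.5)s + 2.5·31.3 = 0.
That is s² + 7.14s + 78.25 = 0, so ω_n = 8.846 rad/s and ζ = 7.14/(2·8.846) = 0.4036.

ζ = 0.404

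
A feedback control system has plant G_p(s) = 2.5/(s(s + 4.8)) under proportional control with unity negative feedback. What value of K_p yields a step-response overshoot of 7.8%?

From %OS = 100·exp(−πζ/√(1−ζ²)) = 7.8%, ζ = −ln(0.078)/√(π²+ln²(0.078)) = 0.6304.
Characteristic equation s² + 4.8s + 2.5K_p = 0 gives ζ = 4.8/(2√(2.5K_p)).
Setting ζ = 0.6304: √(2.5K_p) = 4.8/(2·0.6304) = 3.807, so K_p = 14.5/2.5 = 5.8.

K_p = 5.8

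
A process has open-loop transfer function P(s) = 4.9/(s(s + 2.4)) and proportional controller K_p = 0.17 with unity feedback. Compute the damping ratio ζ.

ζ = 1.31

1 + K_p·P(s) = 0 gives s² + 2.4s + 0.833 = 0.
So ω_n² = 0.833 ⇒ ω_n = 0.9127 rad/s, and ζ = 2.4/(2ω_n) = 1.31.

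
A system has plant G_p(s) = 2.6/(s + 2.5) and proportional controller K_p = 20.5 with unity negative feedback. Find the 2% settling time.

Closed-loop transfer function: T(s) = K_p·G_p(s)/(1 + K_p·G_p(s)) = 53.3/(s + 2.5 + 53.3) = 53.3/(s + 55.8).
Time constant τ = 1/55.8 = 0.01792 s, so the 2% settling time is about 4τ = 0.0717 s.

T_s ≈ 0.0717 s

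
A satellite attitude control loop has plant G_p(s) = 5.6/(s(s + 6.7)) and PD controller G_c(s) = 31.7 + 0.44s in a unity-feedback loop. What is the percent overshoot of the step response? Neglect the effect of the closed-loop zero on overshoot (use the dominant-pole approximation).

31.6%

Forward path: (31.7 + 0.44s)·5.6/(s(s+6.7)). The closed-loop characteristic equation is s² + (6.7 + 5.6·0.44)s + 5.6·31.7 = 0.
That is s² + 9.164s + 177.5 = 0, so ω_n = 13.32 rad/s and ζ = 9.164/(2·13.32) = 0.3439.
%OS = 100·exp(−πζ/√(1−ζ²)) = 31.6%.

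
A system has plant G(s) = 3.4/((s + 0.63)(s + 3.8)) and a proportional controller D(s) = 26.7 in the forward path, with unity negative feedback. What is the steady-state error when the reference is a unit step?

The loop is type 0. Static position error constant K_pos = D(0)·G(0) = 26.7·1.42 = 37.92.
Steady-state error to a unit step: e_ss = 1/(1+K_pos) = 1/38.92 = 0.0257.

0.0257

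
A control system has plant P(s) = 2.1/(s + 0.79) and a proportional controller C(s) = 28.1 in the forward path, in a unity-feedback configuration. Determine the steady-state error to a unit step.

0.0132

The loop is type 0. Static position error constant K_pos = C(0)·P(0) = 28.1·2.658 = 74.7.
Steady-state error to a unit step: e_ss = 1/(1+K_pos) = 1/75.7 = 0.0132.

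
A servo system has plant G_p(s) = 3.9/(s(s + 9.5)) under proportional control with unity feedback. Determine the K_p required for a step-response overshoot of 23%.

K_p = 32.2

From %OS = 100·exp(−πζ/√(1−ζ²)) = 23%, ζ = −ln(0.23)/√(π²+ln²(0.23)) = 0.4237.
Characteristic equation s² + 9.5s + 3.9K_p = 0 gives ζ = 9.5/(2√(3.9K_p)).
Setting ζ = 0.4237: √(3.9K_p) = 9.5/(2·0.4237) = 11.21, so K_p = 125.7/3.9 = 32.2.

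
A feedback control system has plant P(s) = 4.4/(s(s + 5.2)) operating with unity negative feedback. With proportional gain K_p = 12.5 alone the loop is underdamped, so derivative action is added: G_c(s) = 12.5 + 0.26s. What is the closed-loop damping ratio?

Forward path: (12.5 + 0.26s)·4.4/(s(s+5.2)). The closed-loop characteristic equation is s² + (5.2 + 4.4·0.26)s + 4.4·12.5 = 0.
That is s² + 6.344s + 55 = 0, so ω_n = 7.416 rad/s and ζ = 6.344/(2·7.416) = 0.4277.

ζ = 0.428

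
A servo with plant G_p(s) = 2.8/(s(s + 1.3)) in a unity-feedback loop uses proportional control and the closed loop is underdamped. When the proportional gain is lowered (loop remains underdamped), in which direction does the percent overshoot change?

decrease

ζ = 1.3/(2√(2.8K_p)) rises as K_p falls; higher damping means less overshoot.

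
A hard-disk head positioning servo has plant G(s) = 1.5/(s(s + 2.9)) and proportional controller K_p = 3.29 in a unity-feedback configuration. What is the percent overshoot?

Closed-loop characteristic equation: s² + 2.9s + 4.935 = 0, so ω_n = 2.221 rad/s and ζ = 2.9/(2·2.221) = 0.6527.
%OS = 100·exp(−πζ/√(1−ζ²)) = 100·exp(−π·0.6527/√0.574) = 6.68%.

6.68%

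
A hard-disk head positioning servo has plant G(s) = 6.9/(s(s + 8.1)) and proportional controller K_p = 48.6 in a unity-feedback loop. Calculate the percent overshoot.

49%

Closed-loop characteristic equation: s² + 8.1s + 335.3 = 0, so ω_n = 18.31 rad/s and ζ = 8.1/(2·18.31) = 0.2212.
%OS = 100·exp(−πζ/√(1−ζ²)) = 100·exp(−π·0.2212/√0.9511) = 49%.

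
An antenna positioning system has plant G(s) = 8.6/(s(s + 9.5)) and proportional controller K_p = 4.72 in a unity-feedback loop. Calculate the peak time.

From 1 + K_pG(s) = 0: s² + 9.5s + 40.59 = 0 ⇒ ω_n = 6.371, ζ = 0.7455.
Damped frequency ω_d = ω_n√(1−ζ²) = 4.246 rad/s, so peak time T_p = π/ω_d = 0.74 s.

T_p = 0.74 s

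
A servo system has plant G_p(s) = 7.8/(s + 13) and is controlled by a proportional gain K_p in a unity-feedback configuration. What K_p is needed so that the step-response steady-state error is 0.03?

For a type-0 loop with proportional control, e_ss = 1/(1 + K_p·G_p(0)).
G_p(0) = 0.6. Require 1/(1 + K_p·0.6) = 0.03, so 1 + 0.6·K_p = 33.33.
K_p = (33.33 − 1)/0.6 = 53.9.

K_p = 53.9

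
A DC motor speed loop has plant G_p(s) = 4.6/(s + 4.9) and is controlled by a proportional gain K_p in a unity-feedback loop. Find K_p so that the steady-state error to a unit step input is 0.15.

K_p = 6.04

The loop is type 0, so e_ss(step) = 1/(1 + K_pos) with K_pos = K_p·G_p(0).
G_p(0) = 0.9388. Require 1/(1 + K_p·0.9388) = 0.15, so 1 + 0.9388·K_p = 6.667.
K_p = (6.667 − 1)/0.9388 = 6.04.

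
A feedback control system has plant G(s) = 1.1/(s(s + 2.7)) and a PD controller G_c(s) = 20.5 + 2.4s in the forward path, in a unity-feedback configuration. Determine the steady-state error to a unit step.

0

The open loop G_c(s)G(s) has a pole at the origin (type 1), so the static position error constant is infinite and e_ss = 1/(1+∞) = 0.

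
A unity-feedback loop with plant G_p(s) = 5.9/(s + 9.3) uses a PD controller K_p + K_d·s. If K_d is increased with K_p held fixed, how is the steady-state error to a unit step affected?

K_d affects only the transient (the s-coefficient); the DC loop gain, and hence e_ss, depends only on K_p.

unchanged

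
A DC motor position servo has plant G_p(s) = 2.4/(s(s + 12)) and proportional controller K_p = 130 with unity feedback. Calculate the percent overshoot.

32.2%

Closed-loop characteristic equation: s² + 12s + 312 = 0, so ω_n = 17.66 rad/s and ζ = 12/(2·17.66) = 0.3397.
%OS = 100·exp(−πζ/√(1−ζ²)) = 100·exp(−π·0.3397/√0.8846) = 32.2%.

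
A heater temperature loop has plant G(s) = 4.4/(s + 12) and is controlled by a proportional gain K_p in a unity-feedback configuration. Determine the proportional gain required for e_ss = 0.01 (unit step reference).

The loop is type 0, so e_ss(step) = 1/(1 + K_pos) with K_pos = K_p·G(0).
G(0) = 0.3667. Require 1/(1 + K_p·0.3667) = 0.01, so 1 + 0.3667·K_p = 100.
K_p = (100 − 1)/0.3667 = 270.

K_p = 270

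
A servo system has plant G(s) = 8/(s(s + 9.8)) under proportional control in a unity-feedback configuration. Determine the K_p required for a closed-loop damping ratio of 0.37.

Closed-loop characteristic equation: s² + 9.8s + K_p·8 = 0.
So ω_n = √(8K_p) and 2ζω_n = 9.8, giving ζ = 9.8/(2√(8K_p)).
Setting ζ = 0.37: √(8K_p) = 9.8/(2·0.37) = 13.24, so K_p = 175.4/8 = 21.9.

K_p = 21.9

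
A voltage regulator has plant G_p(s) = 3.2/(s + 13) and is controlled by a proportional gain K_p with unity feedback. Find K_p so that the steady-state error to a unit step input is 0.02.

For a type-0 loop with proportional control, e_ss = 1/(1 + K_p·G_p(0)).
G_p(0) = 0.2462. Require 1/(1 + K_p·0.2462) = 0.02, so 1 + 0.2462·K_p = 50.
K_p = (50 − 1)/0.2462 = 199.

K_p = 199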